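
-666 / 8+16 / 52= -4313 / 52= -82.94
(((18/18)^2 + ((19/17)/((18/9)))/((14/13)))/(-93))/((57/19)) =-241/44268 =-0.01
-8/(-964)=2/241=0.01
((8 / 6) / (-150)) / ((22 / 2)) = -2 / 2475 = -0.00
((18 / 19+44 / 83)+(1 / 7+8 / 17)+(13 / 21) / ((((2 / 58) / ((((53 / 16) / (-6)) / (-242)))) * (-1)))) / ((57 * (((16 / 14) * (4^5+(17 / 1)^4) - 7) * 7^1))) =26812412507 / 504205774604997696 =0.00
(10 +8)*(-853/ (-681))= 5118/ 227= 22.55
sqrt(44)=2 * sqrt(11)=6.63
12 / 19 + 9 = 9.63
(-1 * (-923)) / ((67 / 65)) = 59995 / 67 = 895.45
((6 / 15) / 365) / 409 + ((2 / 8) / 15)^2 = 6029 / 21497040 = 0.00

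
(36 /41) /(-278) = -18 /5699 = -0.00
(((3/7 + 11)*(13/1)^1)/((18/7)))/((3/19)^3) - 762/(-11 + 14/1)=3504958/243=14423.70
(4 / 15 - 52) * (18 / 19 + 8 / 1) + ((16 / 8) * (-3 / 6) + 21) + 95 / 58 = -441.24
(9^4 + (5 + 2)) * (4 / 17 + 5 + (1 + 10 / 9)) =7382432 / 153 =48251.19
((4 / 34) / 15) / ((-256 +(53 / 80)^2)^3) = -0.00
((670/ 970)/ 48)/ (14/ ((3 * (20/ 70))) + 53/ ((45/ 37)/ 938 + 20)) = 46509055/ 61354190128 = 0.00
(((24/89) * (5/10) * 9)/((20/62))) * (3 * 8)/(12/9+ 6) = 60264/4895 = 12.31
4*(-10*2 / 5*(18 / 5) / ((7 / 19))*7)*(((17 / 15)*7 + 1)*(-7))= 1710912 / 25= 68436.48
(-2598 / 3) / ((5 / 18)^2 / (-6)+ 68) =-1683504 / 132167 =-12.74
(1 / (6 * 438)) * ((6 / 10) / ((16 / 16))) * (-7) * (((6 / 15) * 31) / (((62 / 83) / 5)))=-581 / 4380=-0.13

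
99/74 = 1.34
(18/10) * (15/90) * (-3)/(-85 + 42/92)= 0.01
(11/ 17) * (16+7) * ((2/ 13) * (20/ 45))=2024/ 1989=1.02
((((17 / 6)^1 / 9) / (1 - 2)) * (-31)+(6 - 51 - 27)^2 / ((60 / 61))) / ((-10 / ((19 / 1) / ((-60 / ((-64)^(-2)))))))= 27087217 / 663552000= 0.04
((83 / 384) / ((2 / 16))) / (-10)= -83 / 480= -0.17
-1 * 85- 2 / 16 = -85.12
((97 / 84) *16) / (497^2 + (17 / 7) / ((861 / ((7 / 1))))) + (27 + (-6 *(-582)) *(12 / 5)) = 4470317283707 / 531686915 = 8407.80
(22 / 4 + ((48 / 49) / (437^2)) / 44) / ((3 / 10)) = 5661276125 / 308796873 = 18.33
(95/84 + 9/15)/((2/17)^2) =210103/1680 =125.06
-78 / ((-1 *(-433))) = -78 / 433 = -0.18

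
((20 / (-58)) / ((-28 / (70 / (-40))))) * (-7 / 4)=35 / 928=0.04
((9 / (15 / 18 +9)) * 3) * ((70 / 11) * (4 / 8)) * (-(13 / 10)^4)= -16194087 / 649000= -24.95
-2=-2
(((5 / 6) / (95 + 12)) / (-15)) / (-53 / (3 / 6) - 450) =1 / 1070856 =0.00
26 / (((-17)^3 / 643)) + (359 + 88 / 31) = 54590863 / 152303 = 358.44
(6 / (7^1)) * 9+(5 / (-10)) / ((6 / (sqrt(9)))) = 209 / 28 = 7.46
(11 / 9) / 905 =0.00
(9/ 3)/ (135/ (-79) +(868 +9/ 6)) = 474/ 137111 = 0.00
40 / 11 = 3.64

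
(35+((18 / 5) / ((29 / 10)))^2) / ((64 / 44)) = 338041 / 13456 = 25.12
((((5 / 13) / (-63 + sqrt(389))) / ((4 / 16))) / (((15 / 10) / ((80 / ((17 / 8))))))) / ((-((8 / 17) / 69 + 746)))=14720 * sqrt(389) / 1018139291 + 927360 / 1018139291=0.00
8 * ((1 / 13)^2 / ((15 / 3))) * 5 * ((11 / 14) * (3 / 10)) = 66 / 5915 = 0.01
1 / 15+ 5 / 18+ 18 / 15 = 139 / 90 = 1.54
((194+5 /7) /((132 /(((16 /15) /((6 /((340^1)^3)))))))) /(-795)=-12964.95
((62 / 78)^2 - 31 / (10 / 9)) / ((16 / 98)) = -20322701 / 121680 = -167.02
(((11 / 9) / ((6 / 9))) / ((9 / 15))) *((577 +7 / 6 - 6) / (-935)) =-1.87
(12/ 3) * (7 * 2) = 56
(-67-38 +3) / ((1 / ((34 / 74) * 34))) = -58956 / 37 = -1593.41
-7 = -7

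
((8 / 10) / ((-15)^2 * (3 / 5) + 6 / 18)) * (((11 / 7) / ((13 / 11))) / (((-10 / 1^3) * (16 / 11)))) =-3993 / 7389200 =-0.00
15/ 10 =3/ 2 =1.50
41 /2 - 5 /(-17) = 707 /34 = 20.79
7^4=2401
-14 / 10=-7 / 5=-1.40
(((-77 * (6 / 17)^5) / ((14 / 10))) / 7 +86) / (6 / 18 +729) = 0.12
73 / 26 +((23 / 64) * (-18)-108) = -46451 / 416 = -111.66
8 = 8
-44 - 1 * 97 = -141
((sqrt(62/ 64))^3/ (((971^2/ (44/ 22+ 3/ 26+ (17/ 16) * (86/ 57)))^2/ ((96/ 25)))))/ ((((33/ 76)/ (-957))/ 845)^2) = 2140847812800151 * sqrt(62)/ 85339118522976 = 197.53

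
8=8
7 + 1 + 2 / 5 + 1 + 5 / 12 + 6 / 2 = 12.82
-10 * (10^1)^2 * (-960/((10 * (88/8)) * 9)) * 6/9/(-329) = -1.96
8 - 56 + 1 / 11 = -527 / 11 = -47.91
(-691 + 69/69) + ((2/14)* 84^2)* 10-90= 9300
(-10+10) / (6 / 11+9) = 0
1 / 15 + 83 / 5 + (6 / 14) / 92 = 32209 / 1932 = 16.67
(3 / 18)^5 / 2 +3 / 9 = 5185 / 15552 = 0.33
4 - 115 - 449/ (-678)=-74809/ 678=-110.34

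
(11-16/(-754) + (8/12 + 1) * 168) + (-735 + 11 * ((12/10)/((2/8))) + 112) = -526252/1885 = -279.18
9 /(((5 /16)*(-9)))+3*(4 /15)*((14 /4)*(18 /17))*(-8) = -2288 /85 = -26.92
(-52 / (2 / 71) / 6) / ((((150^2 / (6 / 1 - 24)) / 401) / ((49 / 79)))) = 18136027 / 296250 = 61.22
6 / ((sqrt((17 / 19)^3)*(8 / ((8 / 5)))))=114*sqrt(323) / 1445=1.42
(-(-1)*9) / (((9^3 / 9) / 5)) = 5 / 9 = 0.56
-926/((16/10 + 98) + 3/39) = -60190/6479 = -9.29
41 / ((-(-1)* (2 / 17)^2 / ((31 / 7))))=367319 / 28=13118.54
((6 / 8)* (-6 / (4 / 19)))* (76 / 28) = -3249 / 56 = -58.02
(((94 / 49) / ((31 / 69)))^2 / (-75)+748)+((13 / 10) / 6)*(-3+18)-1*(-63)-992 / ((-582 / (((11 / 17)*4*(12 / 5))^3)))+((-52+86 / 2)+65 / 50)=1214.85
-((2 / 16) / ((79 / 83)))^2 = -6889 / 399424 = -0.02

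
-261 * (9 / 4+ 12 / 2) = -8613 / 4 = -2153.25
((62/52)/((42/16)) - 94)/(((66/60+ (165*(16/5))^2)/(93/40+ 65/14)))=-24912319/10655166522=-0.00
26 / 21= 1.24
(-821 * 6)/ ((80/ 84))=-51723/ 10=-5172.30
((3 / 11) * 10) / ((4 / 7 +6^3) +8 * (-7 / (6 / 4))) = 0.02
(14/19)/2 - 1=-12/19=-0.63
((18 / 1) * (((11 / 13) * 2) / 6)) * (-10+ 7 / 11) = -618 / 13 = -47.54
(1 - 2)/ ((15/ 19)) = -1.27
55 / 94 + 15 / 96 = 1115 / 1504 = 0.74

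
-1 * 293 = -293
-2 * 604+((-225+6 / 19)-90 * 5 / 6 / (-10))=-54157 / 38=-1425.18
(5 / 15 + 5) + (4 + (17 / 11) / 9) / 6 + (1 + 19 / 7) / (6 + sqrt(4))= 53995 / 8316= 6.49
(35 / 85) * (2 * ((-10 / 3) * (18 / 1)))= -840 / 17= -49.41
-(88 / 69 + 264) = -265.28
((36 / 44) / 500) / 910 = 9 / 5005000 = 0.00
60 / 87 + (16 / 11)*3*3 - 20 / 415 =363592 / 26477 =13.73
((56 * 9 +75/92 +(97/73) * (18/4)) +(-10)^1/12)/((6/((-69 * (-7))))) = 71922907/1752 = 41051.89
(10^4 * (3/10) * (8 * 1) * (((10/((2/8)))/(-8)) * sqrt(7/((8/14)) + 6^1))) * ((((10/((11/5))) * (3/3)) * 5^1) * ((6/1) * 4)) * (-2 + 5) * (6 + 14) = -21600000000 * sqrt(73)/11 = -16777316445.35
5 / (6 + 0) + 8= 53 / 6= 8.83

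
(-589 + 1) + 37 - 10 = -561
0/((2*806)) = 0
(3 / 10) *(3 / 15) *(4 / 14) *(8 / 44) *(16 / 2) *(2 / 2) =48 / 1925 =0.02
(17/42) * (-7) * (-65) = 1105/6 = 184.17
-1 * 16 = -16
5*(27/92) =135/92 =1.47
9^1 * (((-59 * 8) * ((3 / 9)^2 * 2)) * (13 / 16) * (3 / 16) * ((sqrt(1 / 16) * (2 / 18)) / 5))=-767 / 960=-0.80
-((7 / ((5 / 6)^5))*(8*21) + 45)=-9285201 / 3125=-2971.26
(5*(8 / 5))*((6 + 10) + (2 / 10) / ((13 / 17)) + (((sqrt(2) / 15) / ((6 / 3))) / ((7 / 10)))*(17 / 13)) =130.80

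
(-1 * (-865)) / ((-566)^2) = 865 / 320356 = 0.00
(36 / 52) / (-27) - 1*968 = -37753 / 39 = -968.03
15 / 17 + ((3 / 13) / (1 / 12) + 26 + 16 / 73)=481905 / 16133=29.87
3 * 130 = 390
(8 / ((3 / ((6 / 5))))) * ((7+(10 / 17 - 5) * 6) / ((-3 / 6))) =10592 / 85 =124.61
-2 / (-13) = 2 / 13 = 0.15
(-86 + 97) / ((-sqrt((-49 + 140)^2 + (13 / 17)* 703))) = -11* sqrt(663) / 2418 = -0.12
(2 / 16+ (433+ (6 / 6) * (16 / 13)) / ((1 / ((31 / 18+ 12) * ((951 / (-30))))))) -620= -13644565 / 72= -189507.85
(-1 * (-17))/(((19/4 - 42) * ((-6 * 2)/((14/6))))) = 119/1341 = 0.09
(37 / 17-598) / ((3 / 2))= -20258 / 51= -397.22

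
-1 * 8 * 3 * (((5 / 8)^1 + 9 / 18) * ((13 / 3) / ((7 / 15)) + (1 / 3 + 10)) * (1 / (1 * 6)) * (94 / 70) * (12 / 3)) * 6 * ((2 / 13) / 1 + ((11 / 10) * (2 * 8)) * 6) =-684556128 / 2275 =-300903.79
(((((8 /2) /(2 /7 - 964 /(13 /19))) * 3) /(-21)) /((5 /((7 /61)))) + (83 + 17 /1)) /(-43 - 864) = -0.11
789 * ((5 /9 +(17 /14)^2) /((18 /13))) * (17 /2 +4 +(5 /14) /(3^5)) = 260356730335 /18003384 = 14461.54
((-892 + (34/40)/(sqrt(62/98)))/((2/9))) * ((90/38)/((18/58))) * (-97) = 56456910/19- 3012723 * sqrt(31)/4712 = 2967856.44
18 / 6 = 3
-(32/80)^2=-4/25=-0.16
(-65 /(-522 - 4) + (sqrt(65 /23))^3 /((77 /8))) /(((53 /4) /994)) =129220 /13939 + 295360* sqrt(1495) /308407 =46.30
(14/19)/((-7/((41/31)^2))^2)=5651522/122828293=0.05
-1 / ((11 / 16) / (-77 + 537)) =-7360 / 11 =-669.09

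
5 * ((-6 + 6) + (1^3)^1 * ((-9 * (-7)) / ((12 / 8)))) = 210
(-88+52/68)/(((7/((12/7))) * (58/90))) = -800820/24157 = -33.15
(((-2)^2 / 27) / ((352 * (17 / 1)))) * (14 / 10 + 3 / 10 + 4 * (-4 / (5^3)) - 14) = -3107 / 10098000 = -0.00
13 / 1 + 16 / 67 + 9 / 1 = 1490 / 67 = 22.24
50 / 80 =5 / 8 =0.62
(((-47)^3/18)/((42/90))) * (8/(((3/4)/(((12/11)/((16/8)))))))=-16611680/231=-71912.03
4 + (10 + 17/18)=269/18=14.94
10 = 10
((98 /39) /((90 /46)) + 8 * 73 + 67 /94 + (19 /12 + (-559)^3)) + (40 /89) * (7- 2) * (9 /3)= -5129309709632597 /29364660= -174676284.68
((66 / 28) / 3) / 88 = 1 / 112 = 0.01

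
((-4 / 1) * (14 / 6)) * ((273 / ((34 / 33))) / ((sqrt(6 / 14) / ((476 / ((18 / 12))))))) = -784784 * sqrt(21) / 3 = -1198777.36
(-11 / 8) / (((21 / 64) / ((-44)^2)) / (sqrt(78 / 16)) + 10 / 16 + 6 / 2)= -0.38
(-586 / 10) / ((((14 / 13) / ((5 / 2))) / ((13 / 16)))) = -49517 / 448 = -110.53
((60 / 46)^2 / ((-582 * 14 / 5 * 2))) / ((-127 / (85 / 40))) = 6375 / 729876112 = 0.00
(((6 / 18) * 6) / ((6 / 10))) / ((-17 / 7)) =-70 / 51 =-1.37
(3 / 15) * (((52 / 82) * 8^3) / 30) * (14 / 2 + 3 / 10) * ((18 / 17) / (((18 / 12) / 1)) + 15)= 21622016 / 87125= 248.17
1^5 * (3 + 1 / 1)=4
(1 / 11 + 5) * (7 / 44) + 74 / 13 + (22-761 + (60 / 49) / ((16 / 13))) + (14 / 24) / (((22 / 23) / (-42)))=-116712539 / 154154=-757.12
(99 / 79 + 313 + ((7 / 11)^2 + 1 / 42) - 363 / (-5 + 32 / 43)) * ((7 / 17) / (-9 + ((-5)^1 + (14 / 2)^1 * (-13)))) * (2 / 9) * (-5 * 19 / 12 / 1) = 186114505453 / 67445895132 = 2.76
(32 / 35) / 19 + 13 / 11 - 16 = -108043 / 7315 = -14.77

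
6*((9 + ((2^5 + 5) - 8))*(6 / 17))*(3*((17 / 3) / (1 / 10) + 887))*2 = 7745616 / 17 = 455624.47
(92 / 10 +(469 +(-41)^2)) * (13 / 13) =10796 / 5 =2159.20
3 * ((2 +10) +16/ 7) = 300/ 7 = 42.86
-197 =-197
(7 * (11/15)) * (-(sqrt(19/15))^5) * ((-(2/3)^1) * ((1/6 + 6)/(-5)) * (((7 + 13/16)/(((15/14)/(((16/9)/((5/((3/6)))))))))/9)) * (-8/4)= 2.20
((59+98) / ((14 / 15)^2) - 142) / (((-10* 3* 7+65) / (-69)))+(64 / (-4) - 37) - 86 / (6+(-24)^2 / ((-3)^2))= -1024159 / 28420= -36.04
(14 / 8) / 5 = 7 / 20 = 0.35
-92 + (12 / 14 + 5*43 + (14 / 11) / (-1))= 9439 / 77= 122.58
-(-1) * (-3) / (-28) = 3 / 28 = 0.11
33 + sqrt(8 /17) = 2 * sqrt(34) /17 + 33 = 33.69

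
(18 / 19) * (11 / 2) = 99 / 19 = 5.21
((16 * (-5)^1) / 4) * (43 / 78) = -430 / 39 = -11.03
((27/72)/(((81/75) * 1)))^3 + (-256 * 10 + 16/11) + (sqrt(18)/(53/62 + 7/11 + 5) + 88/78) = -136498540537/53374464 + 2046 * sqrt(2)/4427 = -2556.72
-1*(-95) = 95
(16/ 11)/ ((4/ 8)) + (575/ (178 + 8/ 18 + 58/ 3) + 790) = 3116417/ 3916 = 795.82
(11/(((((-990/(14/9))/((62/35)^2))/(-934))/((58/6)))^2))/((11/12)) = 23780.65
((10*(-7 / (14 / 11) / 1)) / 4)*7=-385 / 4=-96.25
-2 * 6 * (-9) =108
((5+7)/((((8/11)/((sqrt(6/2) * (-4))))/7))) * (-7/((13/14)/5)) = 226380 * sqrt(3)/13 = 30161.67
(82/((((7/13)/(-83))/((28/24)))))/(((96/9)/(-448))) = 619346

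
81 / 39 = 27 / 13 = 2.08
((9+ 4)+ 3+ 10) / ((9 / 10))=260 / 9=28.89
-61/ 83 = -0.73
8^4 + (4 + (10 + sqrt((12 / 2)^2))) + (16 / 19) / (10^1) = 391028 / 95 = 4116.08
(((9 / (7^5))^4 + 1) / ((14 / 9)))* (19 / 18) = 758026529827376339 / 1117091728166568014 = 0.68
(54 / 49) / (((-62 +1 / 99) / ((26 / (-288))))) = 3861 / 2405704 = 0.00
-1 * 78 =-78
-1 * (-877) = 877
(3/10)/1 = 0.30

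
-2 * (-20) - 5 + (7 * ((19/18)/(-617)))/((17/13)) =6606341/188802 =34.99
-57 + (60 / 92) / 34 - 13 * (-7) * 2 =97765 / 782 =125.02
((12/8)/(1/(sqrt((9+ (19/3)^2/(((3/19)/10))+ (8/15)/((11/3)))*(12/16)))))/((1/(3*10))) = 3*sqrt(208231705)/22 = 1967.76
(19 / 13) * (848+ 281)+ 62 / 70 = 751188 / 455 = 1650.96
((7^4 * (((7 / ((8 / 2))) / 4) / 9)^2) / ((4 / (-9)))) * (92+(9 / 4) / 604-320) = 21601885837 / 7421952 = 2910.54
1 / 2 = 0.50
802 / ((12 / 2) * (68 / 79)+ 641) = 63358 / 51047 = 1.24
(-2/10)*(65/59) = -13/59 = -0.22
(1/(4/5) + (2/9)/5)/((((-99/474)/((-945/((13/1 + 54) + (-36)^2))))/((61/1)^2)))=479447129/29986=15989.03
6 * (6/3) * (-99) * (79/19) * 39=-3660228/19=-192643.58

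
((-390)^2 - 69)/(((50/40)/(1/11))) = 55284/5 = 11056.80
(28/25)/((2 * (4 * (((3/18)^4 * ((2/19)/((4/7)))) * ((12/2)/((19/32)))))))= 97.47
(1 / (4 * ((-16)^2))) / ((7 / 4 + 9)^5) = 1 / 147008443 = 0.00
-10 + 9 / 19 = -181 / 19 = -9.53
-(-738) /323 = 738 /323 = 2.28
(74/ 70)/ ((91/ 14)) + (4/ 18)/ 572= 14687/ 90090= 0.16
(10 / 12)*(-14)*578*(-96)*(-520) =-336627200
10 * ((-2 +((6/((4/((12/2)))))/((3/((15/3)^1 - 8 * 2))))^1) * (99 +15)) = -39900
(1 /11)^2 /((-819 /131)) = -0.00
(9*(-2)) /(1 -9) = 9 /4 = 2.25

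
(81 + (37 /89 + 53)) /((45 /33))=131593 /1335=98.57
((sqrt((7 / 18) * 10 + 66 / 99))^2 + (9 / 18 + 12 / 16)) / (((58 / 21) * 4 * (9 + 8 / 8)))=1463 / 27840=0.05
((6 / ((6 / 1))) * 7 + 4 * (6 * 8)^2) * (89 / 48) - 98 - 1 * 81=812255 / 48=16921.98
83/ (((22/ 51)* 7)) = 4233/ 154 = 27.49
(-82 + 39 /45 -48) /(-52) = 149 /60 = 2.48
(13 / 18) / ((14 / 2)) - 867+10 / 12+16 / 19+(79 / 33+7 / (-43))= -488608676 / 566181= -862.99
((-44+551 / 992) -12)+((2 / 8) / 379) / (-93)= -2017295 / 36384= -55.44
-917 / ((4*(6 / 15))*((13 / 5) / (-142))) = 31301.44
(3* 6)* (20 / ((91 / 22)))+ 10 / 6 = 24215 / 273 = 88.70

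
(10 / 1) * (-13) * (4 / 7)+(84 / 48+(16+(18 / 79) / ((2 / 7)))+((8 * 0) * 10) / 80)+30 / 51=-2073861 / 37604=-55.15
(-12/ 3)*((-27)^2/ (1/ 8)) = -23328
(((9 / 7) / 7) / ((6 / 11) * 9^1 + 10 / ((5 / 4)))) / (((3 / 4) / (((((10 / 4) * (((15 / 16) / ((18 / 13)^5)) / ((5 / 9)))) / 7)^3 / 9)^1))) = 70380602894374790875 / 20104164394222828363186176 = 0.00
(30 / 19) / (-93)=-10 / 589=-0.02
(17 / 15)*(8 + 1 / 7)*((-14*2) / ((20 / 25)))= -323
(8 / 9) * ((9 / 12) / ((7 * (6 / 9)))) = 1 / 7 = 0.14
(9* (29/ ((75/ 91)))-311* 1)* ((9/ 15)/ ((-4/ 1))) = -213/ 250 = -0.85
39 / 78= 1 / 2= 0.50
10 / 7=1.43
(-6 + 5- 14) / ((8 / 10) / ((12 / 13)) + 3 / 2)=-450 / 71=-6.34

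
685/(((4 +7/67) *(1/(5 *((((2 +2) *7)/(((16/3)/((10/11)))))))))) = 963795/242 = 3982.62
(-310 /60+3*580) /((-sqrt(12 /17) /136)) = -353906*sqrt(51) /9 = -280821.60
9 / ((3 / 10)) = 30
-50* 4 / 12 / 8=-25 / 12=-2.08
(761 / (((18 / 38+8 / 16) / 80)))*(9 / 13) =20820960 / 481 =43286.82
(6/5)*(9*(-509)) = -27486/5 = -5497.20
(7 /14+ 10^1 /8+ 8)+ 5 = 59 /4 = 14.75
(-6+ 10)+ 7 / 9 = 43 / 9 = 4.78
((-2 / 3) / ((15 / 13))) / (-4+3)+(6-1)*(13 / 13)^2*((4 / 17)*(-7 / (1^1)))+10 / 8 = -19607 / 3060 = -6.41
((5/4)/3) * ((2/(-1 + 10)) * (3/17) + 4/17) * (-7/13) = -245/3978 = -0.06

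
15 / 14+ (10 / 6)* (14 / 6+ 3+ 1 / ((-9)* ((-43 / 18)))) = 54385 / 5418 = 10.04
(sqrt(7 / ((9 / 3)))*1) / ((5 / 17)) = 17*sqrt(21) / 15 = 5.19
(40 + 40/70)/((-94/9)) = -1278/329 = -3.88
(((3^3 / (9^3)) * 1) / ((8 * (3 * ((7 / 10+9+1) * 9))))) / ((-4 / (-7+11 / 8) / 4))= 25 / 277344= 0.00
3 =3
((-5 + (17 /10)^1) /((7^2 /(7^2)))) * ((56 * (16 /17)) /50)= -7392 /2125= -3.48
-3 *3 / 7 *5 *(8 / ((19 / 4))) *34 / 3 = -16320 / 133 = -122.71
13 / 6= 2.17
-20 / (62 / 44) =-440 / 31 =-14.19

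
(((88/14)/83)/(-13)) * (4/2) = -88/7553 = -0.01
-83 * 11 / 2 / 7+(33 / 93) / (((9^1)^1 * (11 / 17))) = -254489 / 3906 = -65.15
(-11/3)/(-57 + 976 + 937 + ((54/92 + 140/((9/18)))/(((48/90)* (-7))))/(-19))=-538384/273101007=-0.00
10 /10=1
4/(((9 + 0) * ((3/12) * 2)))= 8/9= 0.89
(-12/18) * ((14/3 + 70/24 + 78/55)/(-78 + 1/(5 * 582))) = 576277/7490307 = 0.08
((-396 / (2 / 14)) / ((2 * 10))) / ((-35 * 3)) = 33 / 25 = 1.32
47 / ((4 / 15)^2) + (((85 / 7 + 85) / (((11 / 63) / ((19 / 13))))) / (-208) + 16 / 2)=19780597 / 29744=665.03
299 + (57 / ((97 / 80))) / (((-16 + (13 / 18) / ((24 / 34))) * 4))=18715693 / 62759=298.22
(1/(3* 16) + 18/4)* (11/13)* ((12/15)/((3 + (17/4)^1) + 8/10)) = 341/897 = 0.38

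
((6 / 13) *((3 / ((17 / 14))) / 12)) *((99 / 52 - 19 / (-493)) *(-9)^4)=1210.97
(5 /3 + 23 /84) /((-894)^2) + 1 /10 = 33568727 /335679120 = 0.10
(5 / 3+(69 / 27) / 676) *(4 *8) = 81304 / 1521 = 53.45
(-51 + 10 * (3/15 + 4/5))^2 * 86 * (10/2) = 722830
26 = 26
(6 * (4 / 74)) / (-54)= -0.01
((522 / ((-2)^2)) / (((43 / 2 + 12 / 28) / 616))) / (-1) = -1125432 / 307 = -3665.90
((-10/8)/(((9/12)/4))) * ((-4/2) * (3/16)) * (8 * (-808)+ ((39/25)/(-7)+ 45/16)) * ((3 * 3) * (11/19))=-84168.37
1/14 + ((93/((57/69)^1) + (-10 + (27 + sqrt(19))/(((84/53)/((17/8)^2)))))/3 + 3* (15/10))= 68.55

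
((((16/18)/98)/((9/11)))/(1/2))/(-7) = -88/27783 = -0.00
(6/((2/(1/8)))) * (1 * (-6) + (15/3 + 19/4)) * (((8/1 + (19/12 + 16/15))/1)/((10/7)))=13419/1280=10.48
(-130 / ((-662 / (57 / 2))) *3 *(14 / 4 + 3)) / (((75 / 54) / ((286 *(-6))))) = -223158078 / 1655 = -134838.72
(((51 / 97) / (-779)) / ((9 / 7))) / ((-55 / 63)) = 2499 / 4155965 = 0.00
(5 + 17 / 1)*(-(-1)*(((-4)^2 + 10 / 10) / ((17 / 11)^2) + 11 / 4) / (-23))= -7381 / 782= -9.44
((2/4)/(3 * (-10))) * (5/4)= -1/48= -0.02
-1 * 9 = -9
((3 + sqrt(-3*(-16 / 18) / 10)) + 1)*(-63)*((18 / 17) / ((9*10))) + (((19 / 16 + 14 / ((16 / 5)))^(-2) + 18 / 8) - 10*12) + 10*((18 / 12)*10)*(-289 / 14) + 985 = -42079711141 / 18851980 - 42*sqrt(15) / 425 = -2232.49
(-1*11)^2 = 121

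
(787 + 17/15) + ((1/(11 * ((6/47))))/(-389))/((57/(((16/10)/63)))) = 36331107914/46097667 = 788.13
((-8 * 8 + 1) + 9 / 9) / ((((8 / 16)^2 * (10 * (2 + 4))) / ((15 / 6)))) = -31 / 3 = -10.33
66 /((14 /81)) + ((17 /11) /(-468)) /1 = 13760485 /36036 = 381.85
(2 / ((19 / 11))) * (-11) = -242 / 19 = -12.74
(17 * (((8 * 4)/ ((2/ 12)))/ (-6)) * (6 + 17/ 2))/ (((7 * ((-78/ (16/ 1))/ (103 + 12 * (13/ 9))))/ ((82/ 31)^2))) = 153176377856/ 787059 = 194618.67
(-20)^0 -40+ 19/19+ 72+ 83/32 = 1171/32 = 36.59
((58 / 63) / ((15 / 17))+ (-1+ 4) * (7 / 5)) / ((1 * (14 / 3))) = 991 / 882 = 1.12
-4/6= -2/3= -0.67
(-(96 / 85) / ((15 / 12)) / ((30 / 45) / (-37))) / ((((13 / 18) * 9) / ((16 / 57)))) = 227328 / 104975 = 2.17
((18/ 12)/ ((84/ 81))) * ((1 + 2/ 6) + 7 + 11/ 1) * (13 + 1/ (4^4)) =2606607/ 7168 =363.64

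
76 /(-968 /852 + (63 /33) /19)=-3383292 /46105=-73.38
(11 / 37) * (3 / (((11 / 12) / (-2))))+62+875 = 34597 / 37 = 935.05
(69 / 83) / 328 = 69 / 27224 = 0.00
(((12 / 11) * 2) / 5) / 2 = 12 / 55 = 0.22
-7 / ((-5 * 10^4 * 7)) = 0.00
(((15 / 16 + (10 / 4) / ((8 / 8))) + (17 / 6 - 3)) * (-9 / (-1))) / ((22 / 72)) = 4239 / 44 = 96.34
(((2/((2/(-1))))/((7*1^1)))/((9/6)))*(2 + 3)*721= -1030/3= -343.33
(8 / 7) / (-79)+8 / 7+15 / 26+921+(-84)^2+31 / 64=3671193259 / 460096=7979.19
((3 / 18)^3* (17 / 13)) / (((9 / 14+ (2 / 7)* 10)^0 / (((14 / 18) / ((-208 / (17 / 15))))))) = -2023 / 78848640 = -0.00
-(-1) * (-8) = -8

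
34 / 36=17 / 18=0.94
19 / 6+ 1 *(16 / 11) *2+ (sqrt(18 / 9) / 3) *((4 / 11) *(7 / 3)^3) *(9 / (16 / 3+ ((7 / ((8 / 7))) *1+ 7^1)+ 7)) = 10976 *sqrt(2) / 20163+ 401 / 66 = 6.85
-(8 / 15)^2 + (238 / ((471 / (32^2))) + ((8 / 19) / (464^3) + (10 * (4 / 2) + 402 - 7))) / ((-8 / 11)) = -85981978275163103 / 67048599859200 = -1282.38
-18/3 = -6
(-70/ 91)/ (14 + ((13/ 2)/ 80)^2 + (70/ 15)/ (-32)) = -768000/ 13838591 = -0.06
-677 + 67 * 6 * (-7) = -3491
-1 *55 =-55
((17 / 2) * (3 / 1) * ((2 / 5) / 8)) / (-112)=-51 / 4480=-0.01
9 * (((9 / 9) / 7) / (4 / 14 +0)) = 4.50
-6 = -6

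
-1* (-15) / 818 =15 / 818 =0.02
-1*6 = -6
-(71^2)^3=-128100283921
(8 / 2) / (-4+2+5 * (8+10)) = 1 / 22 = 0.05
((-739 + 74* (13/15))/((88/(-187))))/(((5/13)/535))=239378581/120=1994821.51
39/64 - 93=-5913/64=-92.39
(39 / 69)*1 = 13 / 23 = 0.57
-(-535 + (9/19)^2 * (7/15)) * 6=5792916/1805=3209.37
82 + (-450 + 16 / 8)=-366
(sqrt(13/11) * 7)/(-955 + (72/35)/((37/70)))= -259 * sqrt(143)/387101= -0.01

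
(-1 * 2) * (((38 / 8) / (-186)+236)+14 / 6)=-476.62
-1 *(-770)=770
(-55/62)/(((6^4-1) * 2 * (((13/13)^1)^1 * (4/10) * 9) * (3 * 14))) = -55/24279696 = -0.00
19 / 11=1.73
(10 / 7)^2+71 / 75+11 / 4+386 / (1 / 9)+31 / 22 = 562901401 / 161700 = 3481.15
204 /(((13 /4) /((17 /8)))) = 1734 /13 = 133.38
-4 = -4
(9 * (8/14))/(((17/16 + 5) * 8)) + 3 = 2109/679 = 3.11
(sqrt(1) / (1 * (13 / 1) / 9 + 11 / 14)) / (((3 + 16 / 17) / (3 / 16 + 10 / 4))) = 46053 / 150616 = 0.31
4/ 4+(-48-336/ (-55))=-2249/ 55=-40.89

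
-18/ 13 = -1.38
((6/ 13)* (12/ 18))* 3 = 12/ 13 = 0.92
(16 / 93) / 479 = 16 / 44547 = 0.00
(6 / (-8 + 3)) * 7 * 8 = -336 / 5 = -67.20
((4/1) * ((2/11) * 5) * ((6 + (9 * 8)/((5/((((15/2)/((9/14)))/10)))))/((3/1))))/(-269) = -304/2959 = -0.10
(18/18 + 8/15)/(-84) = -23/1260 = -0.02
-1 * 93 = -93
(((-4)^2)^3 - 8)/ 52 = 78.62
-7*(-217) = 1519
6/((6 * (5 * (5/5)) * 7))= 1/35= 0.03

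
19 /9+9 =100 /9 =11.11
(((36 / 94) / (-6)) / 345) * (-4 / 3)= 4 / 16215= 0.00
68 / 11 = 6.18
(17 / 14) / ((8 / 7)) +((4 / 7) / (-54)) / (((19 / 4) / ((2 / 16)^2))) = 61045 / 57456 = 1.06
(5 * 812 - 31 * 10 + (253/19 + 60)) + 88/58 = 2107483/551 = 3824.83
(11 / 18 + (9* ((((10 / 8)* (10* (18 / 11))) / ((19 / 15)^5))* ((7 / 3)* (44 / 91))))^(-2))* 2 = 2570013640431943369 / 2101890673828125000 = 1.22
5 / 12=0.42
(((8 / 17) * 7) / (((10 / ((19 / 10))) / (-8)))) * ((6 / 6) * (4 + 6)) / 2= -2128 / 85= -25.04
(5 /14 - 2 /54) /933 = 121 /352674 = 0.00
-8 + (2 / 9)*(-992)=-2056 / 9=-228.44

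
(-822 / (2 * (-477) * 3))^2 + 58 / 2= 6617110 / 227529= 29.08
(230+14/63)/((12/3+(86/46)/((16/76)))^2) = 17537408/12638025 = 1.39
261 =261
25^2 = 625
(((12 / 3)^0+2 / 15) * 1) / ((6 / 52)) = 442 / 45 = 9.82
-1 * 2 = -2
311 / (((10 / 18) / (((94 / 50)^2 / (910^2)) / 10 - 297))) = -4302512583192009 / 25878125000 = -166260.60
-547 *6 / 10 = -1641 / 5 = -328.20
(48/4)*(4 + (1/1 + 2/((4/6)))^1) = 96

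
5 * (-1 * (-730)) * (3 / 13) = 10950 / 13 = 842.31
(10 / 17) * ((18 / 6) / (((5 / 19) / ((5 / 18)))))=1.86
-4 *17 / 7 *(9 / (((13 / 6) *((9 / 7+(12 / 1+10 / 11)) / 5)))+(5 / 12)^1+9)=-31536649 / 298389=-105.69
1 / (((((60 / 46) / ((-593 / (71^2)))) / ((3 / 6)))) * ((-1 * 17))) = 13639 / 5141820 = 0.00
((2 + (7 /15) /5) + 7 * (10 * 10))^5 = 404837340517102916755057 /2373046875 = 170598122094449.95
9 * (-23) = -207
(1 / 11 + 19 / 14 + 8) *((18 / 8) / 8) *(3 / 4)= 39285 / 19712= 1.99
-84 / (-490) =6 / 35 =0.17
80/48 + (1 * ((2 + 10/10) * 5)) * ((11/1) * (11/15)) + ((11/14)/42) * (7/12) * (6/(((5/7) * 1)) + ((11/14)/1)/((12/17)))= 103952221/846720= 122.77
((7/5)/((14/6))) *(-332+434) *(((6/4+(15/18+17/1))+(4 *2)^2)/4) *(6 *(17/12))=21675/2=10837.50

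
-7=-7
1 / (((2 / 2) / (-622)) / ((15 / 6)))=-1555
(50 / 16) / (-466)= -0.01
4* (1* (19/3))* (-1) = -76/3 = -25.33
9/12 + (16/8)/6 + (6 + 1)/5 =149/60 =2.48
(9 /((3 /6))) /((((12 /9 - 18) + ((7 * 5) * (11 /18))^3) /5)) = 104976 /11393885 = 0.01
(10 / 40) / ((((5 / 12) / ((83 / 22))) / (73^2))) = 1326921 / 110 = 12062.92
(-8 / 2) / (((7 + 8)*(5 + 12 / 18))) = -4 / 85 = -0.05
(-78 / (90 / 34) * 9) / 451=-1326 / 2255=-0.59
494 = 494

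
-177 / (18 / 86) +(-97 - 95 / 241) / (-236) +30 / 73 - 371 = -3786087748 / 3113961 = -1215.84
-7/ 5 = -1.40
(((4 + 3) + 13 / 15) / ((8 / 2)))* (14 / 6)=413 / 90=4.59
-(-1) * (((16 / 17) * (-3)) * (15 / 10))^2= 5184 / 289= 17.94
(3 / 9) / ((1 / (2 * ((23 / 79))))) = 46 / 237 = 0.19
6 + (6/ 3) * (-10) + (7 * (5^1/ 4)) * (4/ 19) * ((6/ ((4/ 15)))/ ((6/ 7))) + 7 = 3143/ 76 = 41.36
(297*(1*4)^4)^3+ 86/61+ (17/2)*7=53622748999589127/122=439530729504828.91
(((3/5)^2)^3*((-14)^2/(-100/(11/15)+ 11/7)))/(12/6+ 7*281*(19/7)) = -224532/17676734375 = -0.00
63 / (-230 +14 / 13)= -273 / 992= -0.28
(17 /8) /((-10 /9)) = -153 /80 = -1.91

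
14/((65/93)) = 1302/65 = 20.03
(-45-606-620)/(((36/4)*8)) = -1271/72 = -17.65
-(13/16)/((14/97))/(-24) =1261/5376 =0.23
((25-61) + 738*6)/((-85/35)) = -30744/17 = -1808.47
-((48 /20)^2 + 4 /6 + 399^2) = -159207.43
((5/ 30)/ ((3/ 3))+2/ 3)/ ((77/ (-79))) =-0.85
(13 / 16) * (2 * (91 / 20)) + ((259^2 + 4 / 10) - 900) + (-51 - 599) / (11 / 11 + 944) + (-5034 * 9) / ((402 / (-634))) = 278871377801 / 2026080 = 137640.85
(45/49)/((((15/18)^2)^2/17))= 198288/6125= 32.37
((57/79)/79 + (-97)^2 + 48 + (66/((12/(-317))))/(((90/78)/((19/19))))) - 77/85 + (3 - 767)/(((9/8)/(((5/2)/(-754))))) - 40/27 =85812003376763/10799613630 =7945.84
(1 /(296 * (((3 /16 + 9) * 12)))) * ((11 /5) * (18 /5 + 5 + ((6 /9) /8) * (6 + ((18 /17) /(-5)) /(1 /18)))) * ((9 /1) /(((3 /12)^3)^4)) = 89397.56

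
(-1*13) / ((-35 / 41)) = 533 / 35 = 15.23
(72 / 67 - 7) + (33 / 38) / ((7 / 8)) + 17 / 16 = -551825 / 142576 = -3.87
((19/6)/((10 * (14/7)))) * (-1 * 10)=-19/12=-1.58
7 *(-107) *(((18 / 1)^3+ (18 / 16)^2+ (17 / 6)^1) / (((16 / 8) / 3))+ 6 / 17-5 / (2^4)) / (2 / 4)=-14267787135 / 1088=-13113774.94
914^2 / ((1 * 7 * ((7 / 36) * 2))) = 15037128 / 49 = 306880.16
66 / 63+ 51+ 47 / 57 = 7032 / 133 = 52.87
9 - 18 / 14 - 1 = 47 / 7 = 6.71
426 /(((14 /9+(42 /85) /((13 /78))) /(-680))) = -110802600 /1729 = -64084.79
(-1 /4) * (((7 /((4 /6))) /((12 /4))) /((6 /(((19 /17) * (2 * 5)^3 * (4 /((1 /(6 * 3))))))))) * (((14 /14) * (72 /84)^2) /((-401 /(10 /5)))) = 2052000 /47719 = 43.00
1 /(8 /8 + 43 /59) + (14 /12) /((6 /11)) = 1663 /612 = 2.72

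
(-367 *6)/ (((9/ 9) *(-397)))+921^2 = 336753879/ 397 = 848246.55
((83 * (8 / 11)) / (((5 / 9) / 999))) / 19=5970024 / 1045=5712.94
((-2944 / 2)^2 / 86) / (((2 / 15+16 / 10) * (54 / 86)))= 2708480 / 117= 23149.40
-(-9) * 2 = 18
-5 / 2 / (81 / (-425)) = 2125 / 162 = 13.12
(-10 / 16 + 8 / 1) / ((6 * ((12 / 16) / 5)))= 8.19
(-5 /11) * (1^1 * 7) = -35 /11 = -3.18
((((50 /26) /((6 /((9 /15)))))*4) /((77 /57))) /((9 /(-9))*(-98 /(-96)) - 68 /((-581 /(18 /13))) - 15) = -454176 /12648911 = -0.04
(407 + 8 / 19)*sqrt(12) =15482*sqrt(3) / 19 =1411.35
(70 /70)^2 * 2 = 2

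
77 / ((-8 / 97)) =-7469 / 8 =-933.62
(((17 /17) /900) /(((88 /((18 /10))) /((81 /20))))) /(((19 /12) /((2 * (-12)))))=-729 /522500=-0.00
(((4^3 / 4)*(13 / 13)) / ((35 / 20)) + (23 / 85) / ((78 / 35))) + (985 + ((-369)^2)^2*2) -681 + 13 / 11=3785905010845459 / 102102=37079636156.45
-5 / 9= -0.56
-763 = -763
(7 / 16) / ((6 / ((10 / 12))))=35 / 576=0.06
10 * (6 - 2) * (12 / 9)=160 / 3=53.33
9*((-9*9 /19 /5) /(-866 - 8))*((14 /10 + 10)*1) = 2187 /21850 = 0.10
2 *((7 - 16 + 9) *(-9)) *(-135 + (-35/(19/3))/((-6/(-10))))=0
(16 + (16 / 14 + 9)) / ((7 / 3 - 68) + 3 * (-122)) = -549 / 9065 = -0.06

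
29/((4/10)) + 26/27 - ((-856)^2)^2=-28992710463617/54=-536902045622.54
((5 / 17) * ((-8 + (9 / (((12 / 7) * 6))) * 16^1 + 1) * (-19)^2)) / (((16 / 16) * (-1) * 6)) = -12635 / 102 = -123.87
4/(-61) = -4/61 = -0.07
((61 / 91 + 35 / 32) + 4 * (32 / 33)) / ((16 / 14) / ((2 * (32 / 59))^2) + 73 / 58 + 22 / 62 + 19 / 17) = 132597019696 / 86998836639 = 1.52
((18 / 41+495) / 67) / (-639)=-2257 / 195037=-0.01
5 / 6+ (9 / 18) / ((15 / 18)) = 43 / 30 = 1.43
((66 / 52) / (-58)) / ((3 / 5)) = -55 / 1508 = -0.04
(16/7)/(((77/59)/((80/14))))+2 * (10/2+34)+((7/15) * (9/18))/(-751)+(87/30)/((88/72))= 3841422764/42502845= 90.38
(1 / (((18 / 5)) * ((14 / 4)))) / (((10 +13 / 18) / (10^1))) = 100 / 1351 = 0.07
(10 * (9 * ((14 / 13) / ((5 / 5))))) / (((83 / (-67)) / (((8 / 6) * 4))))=-417.28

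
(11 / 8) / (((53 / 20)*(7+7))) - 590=-875505 / 1484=-589.96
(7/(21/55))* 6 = 110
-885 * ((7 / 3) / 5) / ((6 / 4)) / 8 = -413 / 12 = -34.42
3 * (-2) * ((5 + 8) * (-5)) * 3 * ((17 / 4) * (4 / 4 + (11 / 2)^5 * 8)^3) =41545828493970474375 / 128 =324576785109144331.05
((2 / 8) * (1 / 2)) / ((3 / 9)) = 3 / 8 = 0.38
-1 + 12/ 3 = 3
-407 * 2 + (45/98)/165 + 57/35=-4378667/5390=-812.37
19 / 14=1.36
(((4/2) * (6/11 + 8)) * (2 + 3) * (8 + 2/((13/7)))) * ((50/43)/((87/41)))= 227386000/534963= 425.05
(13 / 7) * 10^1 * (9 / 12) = 195 / 14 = 13.93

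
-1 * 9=-9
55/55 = 1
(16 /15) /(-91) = -16 /1365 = -0.01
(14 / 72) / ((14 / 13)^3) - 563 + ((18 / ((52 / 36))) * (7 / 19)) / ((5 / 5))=-1945883165 / 3485664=-558.25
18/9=2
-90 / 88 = -45 / 44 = -1.02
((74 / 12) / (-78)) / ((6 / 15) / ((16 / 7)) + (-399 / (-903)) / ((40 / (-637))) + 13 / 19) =151145 / 11809863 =0.01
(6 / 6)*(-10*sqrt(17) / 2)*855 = -4275*sqrt(17) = -17626.28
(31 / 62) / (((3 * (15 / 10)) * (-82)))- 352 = -259777 / 738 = -352.00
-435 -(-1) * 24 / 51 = -7387 / 17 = -434.53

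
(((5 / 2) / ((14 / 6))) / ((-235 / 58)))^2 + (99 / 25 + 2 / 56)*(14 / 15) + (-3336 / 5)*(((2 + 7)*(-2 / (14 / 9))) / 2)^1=313684677427 / 81180750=3864.03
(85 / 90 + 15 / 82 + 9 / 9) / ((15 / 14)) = 1.99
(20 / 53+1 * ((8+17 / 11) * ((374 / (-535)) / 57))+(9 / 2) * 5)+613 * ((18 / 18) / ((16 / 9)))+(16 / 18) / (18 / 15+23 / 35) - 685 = -63930470323 / 201706128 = -316.95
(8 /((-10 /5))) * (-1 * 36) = 144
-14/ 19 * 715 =-10010/ 19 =-526.84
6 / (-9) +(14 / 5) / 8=-19 / 60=-0.32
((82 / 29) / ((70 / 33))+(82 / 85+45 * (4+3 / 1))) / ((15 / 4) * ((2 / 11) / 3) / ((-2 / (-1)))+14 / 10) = 240898768 / 1149183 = 209.63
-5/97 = -0.05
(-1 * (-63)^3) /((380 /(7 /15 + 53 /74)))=109437237 /140600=778.36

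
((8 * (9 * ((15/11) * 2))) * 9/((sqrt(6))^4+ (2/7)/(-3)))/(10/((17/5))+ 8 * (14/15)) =26025300/5503069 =4.73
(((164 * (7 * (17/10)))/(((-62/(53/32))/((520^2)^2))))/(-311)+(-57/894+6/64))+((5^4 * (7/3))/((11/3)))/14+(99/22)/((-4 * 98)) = 303686224621648304575/24776907232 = 12256825348.62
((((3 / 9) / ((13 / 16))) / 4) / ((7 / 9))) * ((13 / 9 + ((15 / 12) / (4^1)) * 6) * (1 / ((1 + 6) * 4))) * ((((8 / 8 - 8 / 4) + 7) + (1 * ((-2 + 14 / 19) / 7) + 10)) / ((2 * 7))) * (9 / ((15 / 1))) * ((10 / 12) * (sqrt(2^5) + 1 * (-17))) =-0.10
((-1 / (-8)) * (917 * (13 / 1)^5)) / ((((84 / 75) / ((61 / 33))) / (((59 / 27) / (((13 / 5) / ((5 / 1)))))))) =8416016318125 / 28512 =295174534.17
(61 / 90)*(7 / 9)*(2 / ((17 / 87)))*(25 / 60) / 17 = 12383 / 93636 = 0.13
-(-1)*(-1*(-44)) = 44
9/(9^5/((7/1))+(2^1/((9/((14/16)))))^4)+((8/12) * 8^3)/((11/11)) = 101560291326208/297538985973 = 341.33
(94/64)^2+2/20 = 11557/5120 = 2.26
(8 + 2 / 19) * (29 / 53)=4466 / 1007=4.43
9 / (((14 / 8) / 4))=144 / 7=20.57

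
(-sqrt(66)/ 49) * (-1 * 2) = 0.33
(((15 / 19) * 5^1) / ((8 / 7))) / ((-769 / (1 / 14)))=-75 / 233776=-0.00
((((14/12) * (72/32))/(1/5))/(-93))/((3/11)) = -385/744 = -0.52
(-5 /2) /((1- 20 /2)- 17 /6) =15 /71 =0.21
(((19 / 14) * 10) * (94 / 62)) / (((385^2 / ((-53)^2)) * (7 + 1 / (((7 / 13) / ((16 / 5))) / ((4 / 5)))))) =12542185 / 378074543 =0.03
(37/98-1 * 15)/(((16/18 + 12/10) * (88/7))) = -64485/115808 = -0.56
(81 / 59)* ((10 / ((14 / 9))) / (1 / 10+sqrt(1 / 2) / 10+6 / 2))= 2259900 / 793373 -36450* sqrt(2) / 793373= 2.78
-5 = -5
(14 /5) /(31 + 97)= 7 /320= 0.02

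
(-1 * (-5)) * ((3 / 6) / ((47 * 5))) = 1 / 94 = 0.01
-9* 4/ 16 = -9/ 4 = -2.25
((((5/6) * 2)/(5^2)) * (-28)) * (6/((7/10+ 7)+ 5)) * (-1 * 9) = 1008/127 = 7.94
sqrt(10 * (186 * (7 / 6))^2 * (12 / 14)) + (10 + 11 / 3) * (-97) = -3977 / 3 + 62 * sqrt(105) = -690.36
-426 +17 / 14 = -5947 / 14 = -424.79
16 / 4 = 4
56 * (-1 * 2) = -112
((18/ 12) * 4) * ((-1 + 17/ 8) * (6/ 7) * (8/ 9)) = 36/ 7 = 5.14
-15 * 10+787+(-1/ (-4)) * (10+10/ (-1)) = 637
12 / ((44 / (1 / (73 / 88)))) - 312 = -311.67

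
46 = 46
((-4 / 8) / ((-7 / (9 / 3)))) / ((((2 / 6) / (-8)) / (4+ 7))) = -396 / 7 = -56.57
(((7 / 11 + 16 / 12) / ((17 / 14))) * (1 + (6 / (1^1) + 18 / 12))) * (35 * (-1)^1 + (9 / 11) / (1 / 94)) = 209755 / 363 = 577.84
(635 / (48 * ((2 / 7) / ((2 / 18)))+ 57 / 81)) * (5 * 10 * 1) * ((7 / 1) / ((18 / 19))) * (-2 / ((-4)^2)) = -44338875 / 187688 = -236.24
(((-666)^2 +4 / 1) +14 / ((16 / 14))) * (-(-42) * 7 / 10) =260820483 / 20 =13041024.15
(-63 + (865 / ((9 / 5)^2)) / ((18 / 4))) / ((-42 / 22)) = 29447 / 15309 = 1.92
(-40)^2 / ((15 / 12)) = 1280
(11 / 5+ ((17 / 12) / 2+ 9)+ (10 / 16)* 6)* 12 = 187.90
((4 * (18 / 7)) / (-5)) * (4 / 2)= -144 / 35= -4.11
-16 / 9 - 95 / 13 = -1063 / 117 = -9.09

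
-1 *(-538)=538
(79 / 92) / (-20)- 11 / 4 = -5139 / 1840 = -2.79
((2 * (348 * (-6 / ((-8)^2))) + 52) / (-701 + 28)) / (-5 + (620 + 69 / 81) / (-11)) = -15741 / 49123616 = -0.00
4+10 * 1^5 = 14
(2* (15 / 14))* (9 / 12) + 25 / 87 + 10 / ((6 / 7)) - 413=-973033 / 2436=-399.44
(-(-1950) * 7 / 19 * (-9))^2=15092122500 / 361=41806433.52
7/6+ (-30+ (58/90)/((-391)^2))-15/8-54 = -4662105863/55037160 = -84.71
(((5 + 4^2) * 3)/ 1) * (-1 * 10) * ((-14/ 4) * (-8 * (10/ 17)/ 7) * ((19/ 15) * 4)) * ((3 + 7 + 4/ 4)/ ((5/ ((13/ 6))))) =-35800.47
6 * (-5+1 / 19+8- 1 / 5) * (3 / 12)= 813 / 190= 4.28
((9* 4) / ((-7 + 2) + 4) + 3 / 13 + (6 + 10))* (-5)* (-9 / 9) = -1285 / 13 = -98.85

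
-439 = -439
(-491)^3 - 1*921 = -118371692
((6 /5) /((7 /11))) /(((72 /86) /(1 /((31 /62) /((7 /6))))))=473 /90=5.26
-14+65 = 51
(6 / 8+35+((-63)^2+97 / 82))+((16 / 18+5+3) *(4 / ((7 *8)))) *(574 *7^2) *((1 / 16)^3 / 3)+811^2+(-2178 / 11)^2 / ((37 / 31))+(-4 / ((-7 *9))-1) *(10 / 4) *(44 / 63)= 1070593884285115 / 1541369088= 694573.35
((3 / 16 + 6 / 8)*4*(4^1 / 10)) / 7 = 0.21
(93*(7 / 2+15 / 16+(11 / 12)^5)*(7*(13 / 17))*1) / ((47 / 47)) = 3569250503 / 1410048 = 2531.30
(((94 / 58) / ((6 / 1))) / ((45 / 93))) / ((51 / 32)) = 23312 / 66555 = 0.35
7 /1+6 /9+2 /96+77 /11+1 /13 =3071 /208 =14.76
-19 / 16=-1.19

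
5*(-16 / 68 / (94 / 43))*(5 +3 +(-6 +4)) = -2580 / 799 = -3.23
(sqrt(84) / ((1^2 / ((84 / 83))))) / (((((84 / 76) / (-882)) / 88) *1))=-11797632 *sqrt(21) / 83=-651367.97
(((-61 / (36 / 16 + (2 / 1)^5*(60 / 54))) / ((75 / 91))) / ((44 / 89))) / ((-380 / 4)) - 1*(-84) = 2988196617 / 35556125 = 84.04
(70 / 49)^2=100 / 49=2.04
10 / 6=5 / 3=1.67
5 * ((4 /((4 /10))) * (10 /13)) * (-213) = -106500 /13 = -8192.31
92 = 92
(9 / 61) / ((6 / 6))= 0.15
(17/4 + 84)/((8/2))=353/16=22.06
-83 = -83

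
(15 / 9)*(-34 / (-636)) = 85 / 954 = 0.09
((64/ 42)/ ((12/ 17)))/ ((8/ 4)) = 1.08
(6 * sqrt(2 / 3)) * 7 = 14 * sqrt(6) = 34.29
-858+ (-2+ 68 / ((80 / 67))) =-16061 / 20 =-803.05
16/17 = 0.94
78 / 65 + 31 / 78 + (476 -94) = 149603 / 390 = 383.60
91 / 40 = 2.28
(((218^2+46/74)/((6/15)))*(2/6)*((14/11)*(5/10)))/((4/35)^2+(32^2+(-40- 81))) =25130623875/900439474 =27.91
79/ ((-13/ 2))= -158/ 13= -12.15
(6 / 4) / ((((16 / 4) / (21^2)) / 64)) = 10584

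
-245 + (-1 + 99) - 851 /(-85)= -11644 /85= -136.99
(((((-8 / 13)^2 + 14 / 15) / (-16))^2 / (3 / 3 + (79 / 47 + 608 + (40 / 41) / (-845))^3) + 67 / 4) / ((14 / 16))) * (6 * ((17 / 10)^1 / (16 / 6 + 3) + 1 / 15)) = 20767319555201122952671693757093 / 493118171255598178345297578000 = 42.11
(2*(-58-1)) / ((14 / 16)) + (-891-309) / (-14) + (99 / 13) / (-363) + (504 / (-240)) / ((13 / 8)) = -252533 / 5005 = -50.46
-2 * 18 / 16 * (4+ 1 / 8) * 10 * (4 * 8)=-2970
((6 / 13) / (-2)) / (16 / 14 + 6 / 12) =-0.14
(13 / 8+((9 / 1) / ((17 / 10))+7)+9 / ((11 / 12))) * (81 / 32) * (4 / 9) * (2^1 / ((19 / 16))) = 44.98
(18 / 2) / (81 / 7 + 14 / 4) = 126 / 211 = 0.60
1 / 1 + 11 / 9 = 20 / 9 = 2.22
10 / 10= 1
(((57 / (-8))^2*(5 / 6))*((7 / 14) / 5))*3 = 3249 / 256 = 12.69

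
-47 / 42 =-1.12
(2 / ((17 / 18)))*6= 12.71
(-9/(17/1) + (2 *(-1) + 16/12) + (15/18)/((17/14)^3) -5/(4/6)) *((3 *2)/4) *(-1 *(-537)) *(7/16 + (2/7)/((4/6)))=-12637989447/2201024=-5741.87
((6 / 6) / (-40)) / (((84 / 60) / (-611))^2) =-1866605 / 392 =-4761.75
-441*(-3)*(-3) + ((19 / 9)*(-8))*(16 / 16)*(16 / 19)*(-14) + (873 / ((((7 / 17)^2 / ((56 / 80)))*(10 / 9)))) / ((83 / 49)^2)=-2639.33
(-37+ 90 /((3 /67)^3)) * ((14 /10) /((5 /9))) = 63157899 /25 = 2526315.96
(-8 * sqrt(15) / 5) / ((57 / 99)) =-264 * sqrt(15) / 95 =-10.76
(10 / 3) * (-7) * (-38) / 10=266 / 3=88.67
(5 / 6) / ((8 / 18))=15 / 8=1.88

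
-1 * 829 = -829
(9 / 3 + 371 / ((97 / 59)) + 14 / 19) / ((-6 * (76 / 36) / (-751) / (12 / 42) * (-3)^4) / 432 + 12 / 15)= 8466834080 / 29935849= 282.83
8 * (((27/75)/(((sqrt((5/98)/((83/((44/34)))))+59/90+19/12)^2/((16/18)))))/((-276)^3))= -37270604257933872/1533599735408311359395567+3370310536320 * sqrt(77605)/1533599735408311359395567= -0.00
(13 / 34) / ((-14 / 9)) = -117 / 476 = -0.25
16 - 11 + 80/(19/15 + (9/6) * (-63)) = 11585/2797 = 4.14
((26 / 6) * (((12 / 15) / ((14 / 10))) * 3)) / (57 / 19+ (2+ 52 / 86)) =2236 / 1687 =1.33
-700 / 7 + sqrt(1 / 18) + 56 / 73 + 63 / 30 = -70907 / 730 + sqrt(2) / 6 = -96.90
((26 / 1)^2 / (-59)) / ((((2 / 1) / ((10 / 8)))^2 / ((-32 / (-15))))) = -1690 / 177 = -9.55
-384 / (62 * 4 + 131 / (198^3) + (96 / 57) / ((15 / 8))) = -283172060160 / 183544358749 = -1.54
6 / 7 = 0.86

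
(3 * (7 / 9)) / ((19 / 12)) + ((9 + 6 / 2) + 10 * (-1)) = 66 / 19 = 3.47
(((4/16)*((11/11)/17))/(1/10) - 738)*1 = -25087/34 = -737.85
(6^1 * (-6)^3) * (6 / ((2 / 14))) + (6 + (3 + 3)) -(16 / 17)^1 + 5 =-925071 / 17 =-54415.94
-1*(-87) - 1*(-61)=148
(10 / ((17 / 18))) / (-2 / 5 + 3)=900 / 221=4.07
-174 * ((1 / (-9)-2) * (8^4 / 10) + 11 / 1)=2228186 / 15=148545.73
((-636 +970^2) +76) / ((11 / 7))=6582380 / 11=598398.18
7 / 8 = 0.88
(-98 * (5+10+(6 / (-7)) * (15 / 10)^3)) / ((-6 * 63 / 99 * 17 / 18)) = 11187 / 34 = 329.03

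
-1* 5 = -5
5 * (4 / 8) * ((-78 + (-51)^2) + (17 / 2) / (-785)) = 6307.47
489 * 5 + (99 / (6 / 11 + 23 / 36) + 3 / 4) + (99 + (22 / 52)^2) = 208339093 / 79261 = 2628.52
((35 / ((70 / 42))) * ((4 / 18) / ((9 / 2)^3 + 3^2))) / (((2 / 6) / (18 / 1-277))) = -29008 / 801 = -36.21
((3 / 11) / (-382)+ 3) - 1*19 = -67235 / 4202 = -16.00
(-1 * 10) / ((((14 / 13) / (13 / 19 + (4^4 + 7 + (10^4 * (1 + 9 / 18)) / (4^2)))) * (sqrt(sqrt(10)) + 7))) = -48459775 / 30286 - 988975 * sqrt(10) / 30286 + 988975 * 10^(3 / 4) / 212002 + 6922825 * 10^(1 / 4) / 30286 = -1270.62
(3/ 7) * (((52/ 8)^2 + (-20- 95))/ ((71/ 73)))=-63729/ 1988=-32.06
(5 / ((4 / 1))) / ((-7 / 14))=-5 / 2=-2.50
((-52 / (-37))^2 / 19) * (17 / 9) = 45968 / 234099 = 0.20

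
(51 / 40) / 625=51 / 25000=0.00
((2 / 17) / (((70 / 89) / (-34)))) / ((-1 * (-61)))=-178 / 2135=-0.08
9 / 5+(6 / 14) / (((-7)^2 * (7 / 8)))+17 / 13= 486562 / 156065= 3.12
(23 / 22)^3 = 12167 / 10648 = 1.14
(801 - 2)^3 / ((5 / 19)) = 9691565581 / 5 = 1938313116.20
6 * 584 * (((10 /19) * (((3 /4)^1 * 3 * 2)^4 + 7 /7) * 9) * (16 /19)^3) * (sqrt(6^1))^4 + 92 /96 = 458762762697863 /3127704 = 146677167.24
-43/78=-0.55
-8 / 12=-2 / 3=-0.67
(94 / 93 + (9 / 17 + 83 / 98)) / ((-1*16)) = -369853 / 2479008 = -0.15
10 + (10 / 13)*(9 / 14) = 955 / 91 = 10.49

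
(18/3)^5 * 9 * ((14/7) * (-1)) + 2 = -139966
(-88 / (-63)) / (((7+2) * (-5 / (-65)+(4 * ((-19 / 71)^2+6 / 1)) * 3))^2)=377922519832 / 116582360054227767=0.00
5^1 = 5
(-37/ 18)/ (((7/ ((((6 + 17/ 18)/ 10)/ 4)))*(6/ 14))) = -925/ 7776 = -0.12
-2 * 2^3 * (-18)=288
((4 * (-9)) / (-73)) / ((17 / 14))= 504 / 1241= 0.41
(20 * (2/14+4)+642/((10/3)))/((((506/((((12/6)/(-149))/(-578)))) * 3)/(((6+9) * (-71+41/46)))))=-31092225/7016014852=-0.00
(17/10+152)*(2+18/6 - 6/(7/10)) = -7685/14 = -548.93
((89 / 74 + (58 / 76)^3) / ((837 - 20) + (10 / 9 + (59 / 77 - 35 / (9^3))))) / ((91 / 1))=26817115743 / 1213130473536904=0.00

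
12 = 12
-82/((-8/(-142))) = -2911/2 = -1455.50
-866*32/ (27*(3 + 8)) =-27712/ 297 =-93.31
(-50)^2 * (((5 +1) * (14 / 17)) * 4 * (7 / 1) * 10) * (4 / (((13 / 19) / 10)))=44688000000 / 221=202208144.80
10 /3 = 3.33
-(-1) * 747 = 747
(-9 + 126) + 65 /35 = 832 /7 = 118.86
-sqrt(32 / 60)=-2*sqrt(30) / 15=-0.73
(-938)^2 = 879844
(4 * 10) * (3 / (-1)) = -120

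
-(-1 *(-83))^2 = -6889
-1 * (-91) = 91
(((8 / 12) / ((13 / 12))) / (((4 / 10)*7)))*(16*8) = 2560 / 91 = 28.13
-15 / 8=-1.88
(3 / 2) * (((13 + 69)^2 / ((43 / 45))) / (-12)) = -75645 / 86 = -879.59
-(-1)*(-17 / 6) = -17 / 6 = -2.83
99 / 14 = 7.07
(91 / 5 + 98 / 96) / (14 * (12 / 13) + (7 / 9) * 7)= 25701 / 24560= 1.05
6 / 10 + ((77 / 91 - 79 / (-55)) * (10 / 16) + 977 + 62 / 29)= 20344446 / 20735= 981.16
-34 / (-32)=17 / 16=1.06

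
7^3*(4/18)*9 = 686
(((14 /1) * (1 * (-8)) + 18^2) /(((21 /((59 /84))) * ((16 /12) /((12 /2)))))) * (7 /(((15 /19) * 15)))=18.86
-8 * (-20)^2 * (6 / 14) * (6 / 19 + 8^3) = -93446400 / 133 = -702604.51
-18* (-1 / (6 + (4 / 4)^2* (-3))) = 6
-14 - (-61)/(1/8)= 474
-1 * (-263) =263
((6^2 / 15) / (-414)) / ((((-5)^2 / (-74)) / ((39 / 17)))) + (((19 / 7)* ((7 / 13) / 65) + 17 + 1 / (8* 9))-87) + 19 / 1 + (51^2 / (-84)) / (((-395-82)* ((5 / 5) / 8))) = -11121234778103 / 220637781000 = -50.40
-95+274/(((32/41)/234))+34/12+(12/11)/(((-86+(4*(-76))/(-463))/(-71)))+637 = 431321242973/5215848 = 82694.37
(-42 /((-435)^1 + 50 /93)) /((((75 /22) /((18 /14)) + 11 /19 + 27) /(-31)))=-151841844 /1531713145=-0.10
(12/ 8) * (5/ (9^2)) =5/ 54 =0.09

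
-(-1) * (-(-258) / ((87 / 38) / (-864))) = -2823552 / 29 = -97363.86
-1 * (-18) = 18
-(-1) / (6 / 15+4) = 0.23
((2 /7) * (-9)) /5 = -18 /35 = -0.51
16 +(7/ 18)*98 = 54.11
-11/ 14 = -0.79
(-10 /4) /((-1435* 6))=1 /3444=0.00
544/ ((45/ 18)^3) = 4352/ 125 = 34.82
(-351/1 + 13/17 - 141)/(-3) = 8351/51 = 163.75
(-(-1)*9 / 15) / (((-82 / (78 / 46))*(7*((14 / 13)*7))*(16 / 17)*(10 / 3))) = -77571 / 1035036800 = -0.00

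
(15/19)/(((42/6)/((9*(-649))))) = -87615/133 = -658.76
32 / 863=0.04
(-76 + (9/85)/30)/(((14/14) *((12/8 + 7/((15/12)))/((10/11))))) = -9.73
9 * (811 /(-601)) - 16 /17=-133699 /10217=-13.09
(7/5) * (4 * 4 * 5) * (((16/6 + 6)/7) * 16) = 6656/3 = 2218.67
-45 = -45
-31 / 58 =-0.53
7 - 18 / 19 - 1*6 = 0.05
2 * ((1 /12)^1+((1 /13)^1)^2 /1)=181 /1014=0.18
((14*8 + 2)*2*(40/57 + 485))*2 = 221480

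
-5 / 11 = -0.45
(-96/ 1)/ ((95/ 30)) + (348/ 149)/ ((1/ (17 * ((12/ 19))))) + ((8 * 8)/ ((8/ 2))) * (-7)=-331904/ 2831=-117.24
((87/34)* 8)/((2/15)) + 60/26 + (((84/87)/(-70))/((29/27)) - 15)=130868691/929305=140.82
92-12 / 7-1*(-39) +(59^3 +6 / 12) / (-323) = -2290683 / 4522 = -506.56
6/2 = 3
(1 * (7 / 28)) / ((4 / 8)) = 1 / 2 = 0.50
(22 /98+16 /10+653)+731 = 339527 /245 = 1385.82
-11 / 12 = -0.92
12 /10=6 /5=1.20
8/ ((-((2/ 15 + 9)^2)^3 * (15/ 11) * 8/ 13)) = -108590625/ 6611856250609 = -0.00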